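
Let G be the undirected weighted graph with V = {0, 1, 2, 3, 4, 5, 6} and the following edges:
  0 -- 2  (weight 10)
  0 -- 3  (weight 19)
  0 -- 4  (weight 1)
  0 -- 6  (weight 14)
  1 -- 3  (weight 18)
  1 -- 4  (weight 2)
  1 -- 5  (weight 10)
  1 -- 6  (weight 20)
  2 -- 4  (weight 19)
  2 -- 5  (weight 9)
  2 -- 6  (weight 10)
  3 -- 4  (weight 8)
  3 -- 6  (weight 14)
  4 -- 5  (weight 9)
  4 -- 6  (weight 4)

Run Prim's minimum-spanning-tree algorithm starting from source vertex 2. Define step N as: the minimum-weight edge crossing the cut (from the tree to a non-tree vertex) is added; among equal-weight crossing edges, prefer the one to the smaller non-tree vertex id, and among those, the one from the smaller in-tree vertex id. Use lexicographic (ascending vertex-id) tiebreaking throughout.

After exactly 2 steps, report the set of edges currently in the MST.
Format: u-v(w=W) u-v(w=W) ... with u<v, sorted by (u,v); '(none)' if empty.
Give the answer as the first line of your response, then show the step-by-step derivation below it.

2-5(w=9) 4-5(w=9)

step 1: add edge 2-5 (w=9); MST = {2-5(w=9)}
step 2: add edge 4-5 (w=9); MST = {2-5(w=9) 4-5(w=9)}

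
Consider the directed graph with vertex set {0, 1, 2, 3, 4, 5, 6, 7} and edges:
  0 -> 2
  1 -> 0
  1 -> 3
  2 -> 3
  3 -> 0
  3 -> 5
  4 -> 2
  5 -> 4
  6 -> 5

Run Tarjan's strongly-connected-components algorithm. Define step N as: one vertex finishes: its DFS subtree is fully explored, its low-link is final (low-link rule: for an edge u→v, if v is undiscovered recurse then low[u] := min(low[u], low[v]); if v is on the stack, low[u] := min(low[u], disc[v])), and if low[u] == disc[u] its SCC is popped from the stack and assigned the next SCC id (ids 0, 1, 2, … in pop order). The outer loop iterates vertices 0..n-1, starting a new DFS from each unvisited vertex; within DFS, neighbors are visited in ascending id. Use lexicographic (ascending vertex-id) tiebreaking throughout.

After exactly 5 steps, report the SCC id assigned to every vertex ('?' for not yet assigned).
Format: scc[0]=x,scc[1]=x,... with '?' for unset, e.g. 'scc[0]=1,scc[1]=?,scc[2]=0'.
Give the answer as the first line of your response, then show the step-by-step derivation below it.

scc[0]=0,scc[1]=?,scc[2]=0,scc[3]=0,scc[4]=0,scc[5]=0,scc[6]=?,scc[7]=?

step 1: low=(low[0]=0,low[1]=?,low[2]=1,low[3]=0,low[4]=1,low[5]=3,low[6]=?,low[7]=?); scc=(scc[0]=?,scc[1]=?,scc[2]=?,scc[3]=?,scc[4]=?,scc[5]=?,scc[6]=?,scc[7]=?)
step 2: low=(low[0]=0,low[1]=?,low[2]=1,low[3]=0,low[4]=1,low[5]=1,low[6]=?,low[7]=?); scc=(scc[0]=?,scc[1]=?,scc[2]=?,scc[3]=?,scc[4]=?,scc[5]=?,scc[6]=?,scc[7]=?)
step 3: low=(low[0]=0,low[1]=?,low[2]=1,low[3]=0,low[4]=1,low[5]=1,low[6]=?,low[7]=?); scc=(scc[0]=?,scc[1]=?,scc[2]=?,scc[3]=?,scc[4]=?,scc[5]=?,scc[6]=?,scc[7]=?)
step 4: low=(low[0]=0,low[1]=?,low[2]=0,low[3]=0,low[4]=1,low[5]=1,low[6]=?,low[7]=?); scc=(scc[0]=?,scc[1]=?,scc[2]=?,scc[3]=?,scc[4]=?,scc[5]=?,scc[6]=?,scc[7]=?)
step 5: low=(low[0]=0,low[1]=?,low[2]=0,low[3]=0,low[4]=1,low[5]=1,low[6]=?,low[7]=?); scc=(scc[0]=0,scc[1]=?,scc[2]=0,scc[3]=0,scc[4]=0,scc[5]=0,scc[6]=?,scc[7]=?)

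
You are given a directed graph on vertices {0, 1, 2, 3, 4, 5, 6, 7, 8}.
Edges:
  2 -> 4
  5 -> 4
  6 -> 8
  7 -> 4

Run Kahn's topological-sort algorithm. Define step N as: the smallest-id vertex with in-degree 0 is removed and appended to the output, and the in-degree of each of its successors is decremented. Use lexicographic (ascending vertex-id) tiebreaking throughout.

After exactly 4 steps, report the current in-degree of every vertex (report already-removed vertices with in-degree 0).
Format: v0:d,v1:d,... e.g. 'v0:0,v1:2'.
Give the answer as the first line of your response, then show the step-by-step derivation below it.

v0:0,v1:0,v2:0,v3:0,v4:2,v5:0,v6:0,v7:0,v8:1

step 1: output 0; order=[0]; indeg=(0,0,0,0,3,0,0,0,1)
step 2: output 1; order=[0,1]; indeg=(0,0,0,0,3,0,0,0,1)
step 3: output 2; order=[0,1,2]; indeg=(0,0,0,0,2,0,0,0,1)
step 4: output 3; order=[0,1,2,3]; indeg=(0,0,0,0,2,0,0,0,1)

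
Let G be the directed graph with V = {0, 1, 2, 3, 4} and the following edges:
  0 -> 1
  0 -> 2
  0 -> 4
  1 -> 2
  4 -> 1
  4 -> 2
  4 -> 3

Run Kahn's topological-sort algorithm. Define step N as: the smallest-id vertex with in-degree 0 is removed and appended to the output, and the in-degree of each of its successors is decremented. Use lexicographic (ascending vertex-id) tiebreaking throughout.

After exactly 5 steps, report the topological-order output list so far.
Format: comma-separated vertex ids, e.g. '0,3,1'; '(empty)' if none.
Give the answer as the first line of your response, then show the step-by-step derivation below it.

0,4,1,2,3

step 1: output 0; order=[0]; indeg=(0,1,2,1,0)
step 2: output 4; order=[0,4]; indeg=(0,0,1,0,0)
step 3: output 1; order=[0,4,1]; indeg=(0,0,0,0,0)
step 4: output 2; order=[0,4,1,2]; indeg=(0,0,0,0,0)
step 5: output 3; order=[0,4,1,2,3]; indeg=(0,0,0,0,0)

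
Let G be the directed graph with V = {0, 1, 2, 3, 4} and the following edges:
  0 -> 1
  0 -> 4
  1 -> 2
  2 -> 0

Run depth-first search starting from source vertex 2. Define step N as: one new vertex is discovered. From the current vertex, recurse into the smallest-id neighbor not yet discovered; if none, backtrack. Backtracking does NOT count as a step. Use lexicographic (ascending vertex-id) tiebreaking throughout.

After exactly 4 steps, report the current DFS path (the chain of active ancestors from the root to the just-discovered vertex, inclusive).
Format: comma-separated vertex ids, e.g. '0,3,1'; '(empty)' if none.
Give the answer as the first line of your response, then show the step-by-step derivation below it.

2,0,4

step 1: discover 2; path=2; order=2
step 2: discover 0; path=2>0; order=2,0
step 3: discover 1; path=2>0>1; order=2,0,1
step 4: discover 4; path=2>0>4; order=2,0,1,4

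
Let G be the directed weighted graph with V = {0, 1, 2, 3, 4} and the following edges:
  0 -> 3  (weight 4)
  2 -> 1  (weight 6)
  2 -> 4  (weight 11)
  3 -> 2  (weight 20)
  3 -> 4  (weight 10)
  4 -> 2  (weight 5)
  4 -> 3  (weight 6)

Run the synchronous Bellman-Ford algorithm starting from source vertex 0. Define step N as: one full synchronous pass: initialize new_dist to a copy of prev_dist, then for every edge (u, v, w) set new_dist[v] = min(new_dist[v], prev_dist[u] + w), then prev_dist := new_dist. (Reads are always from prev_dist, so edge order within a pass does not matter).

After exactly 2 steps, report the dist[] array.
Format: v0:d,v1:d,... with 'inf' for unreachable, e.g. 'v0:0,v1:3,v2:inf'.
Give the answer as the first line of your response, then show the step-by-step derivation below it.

v0:0,v1:inf,v2:24,v3:4,v4:14

step 1: dist = v0:0,v1:inf,v2:inf,v3:4,v4:inf
step 2: dist = v0:0,v1:inf,v2:24,v3:4,v4:14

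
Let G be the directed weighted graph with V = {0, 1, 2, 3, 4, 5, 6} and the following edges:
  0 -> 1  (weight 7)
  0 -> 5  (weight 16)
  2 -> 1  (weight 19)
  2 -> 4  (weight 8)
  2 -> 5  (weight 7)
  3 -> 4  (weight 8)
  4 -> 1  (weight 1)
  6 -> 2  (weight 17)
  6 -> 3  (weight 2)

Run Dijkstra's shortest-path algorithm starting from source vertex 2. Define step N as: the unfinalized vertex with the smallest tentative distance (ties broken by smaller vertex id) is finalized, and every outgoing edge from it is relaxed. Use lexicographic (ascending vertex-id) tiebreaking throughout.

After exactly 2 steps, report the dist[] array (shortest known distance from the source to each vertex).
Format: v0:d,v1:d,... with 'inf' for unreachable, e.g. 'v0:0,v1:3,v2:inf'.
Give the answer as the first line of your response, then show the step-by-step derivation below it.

v0:inf,v1:19,v2:0,v3:inf,v4:8,v5:7,v6:inf

step 1: dist = v0:inf,v1:19,v2:0,v3:inf,v4:8,v5:7,v6:inf
step 2: dist = v0:inf,v1:19,v2:0,v3:inf,v4:8,v5:7,v6:inf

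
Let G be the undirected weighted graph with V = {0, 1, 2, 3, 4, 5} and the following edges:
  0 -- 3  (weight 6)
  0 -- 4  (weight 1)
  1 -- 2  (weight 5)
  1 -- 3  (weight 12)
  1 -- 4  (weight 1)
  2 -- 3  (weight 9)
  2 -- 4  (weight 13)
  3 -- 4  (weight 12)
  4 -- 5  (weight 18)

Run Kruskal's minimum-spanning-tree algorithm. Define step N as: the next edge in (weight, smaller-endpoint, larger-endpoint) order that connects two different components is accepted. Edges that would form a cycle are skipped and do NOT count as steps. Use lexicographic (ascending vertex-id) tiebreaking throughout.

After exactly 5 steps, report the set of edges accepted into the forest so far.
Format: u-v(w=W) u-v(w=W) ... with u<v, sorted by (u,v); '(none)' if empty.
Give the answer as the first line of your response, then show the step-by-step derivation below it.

0-3(w=6) 0-4(w=1) 1-2(w=5) 1-4(w=1) 4-5(w=18)

step 1: add edge 0-4 (w=1); MST = {0-4(w=1)}
step 2: add edge 1-4 (w=1); MST = {0-4(w=1) 1-4(w=1)}
step 3: add edge 1-2 (w=5); MST = {0-4(w=1) 1-2(w=5) 1-4(w=1)}
step 4: add edge 0-3 (w=6); MST = {0-3(w=6) 0-4(w=1) 1-2(w=5) 1-4(w=1)}
step 5: add edge 4-5 (w=18); MST = {0-3(w=6) 0-4(w=1) 1-2(w=5) 1-4(w=1) 4-5(w=18)}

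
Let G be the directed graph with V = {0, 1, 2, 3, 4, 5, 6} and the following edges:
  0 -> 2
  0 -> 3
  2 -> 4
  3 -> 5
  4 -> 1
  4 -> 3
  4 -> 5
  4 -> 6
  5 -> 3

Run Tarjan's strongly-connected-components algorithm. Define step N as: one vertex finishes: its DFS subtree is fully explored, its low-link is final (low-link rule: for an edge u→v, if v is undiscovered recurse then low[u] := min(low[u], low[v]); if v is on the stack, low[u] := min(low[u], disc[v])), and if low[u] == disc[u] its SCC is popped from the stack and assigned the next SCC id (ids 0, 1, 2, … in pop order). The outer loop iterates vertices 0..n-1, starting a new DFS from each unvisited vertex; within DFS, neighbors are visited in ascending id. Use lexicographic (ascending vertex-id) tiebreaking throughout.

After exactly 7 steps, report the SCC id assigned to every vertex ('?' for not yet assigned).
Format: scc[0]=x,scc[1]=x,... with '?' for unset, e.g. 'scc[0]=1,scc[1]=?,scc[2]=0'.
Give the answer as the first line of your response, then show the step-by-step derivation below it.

scc[0]=5,scc[1]=0,scc[2]=4,scc[3]=1,scc[4]=3,scc[5]=1,scc[6]=2

step 1: low=(low[0]=0,low[1]=3,low[2]=1,low[3]=?,low[4]=2,low[5]=?,low[6]=?); scc=(scc[0]=?,scc[1]=0,scc[2]=?,scc[3]=?,scc[4]=?,scc[5]=?,scc[6]=?)
step 2: low=(low[0]=0,low[1]=3,low[2]=1,low[3]=4,low[4]=2,low[5]=4,low[6]=?); scc=(scc[0]=?,scc[1]=0,scc[2]=?,scc[3]=?,scc[4]=?,scc[5]=?,scc[6]=?)
step 3: low=(low[0]=0,low[1]=3,low[2]=1,low[3]=4,low[4]=2,low[5]=4,low[6]=?); scc=(scc[0]=?,scc[1]=0,scc[2]=?,scc[3]=1,scc[4]=?,scc[5]=1,scc[6]=?)
step 4: low=(low[0]=0,low[1]=3,low[2]=1,low[3]=4,low[4]=2,low[5]=4,low[6]=6); scc=(scc[0]=?,scc[1]=0,scc[2]=?,scc[3]=1,scc[4]=?,scc[5]=1,scc[6]=2)
step 5: low=(low[0]=0,low[1]=3,low[2]=1,low[3]=4,low[4]=2,low[5]=4,low[6]=6); scc=(scc[0]=?,scc[1]=0,scc[2]=?,scc[3]=1,scc[4]=3,scc[5]=1,scc[6]=2)
step 6: low=(low[0]=0,low[1]=3,low[2]=1,low[3]=4,low[4]=2,low[5]=4,low[6]=6); scc=(scc[0]=?,scc[1]=0,scc[2]=4,scc[3]=1,scc[4]=3,scc[5]=1,scc[6]=2)
step 7: low=(low[0]=0,low[1]=3,low[2]=1,low[3]=4,low[4]=2,low[5]=4,low[6]=6); scc=(scc[0]=5,scc[1]=0,scc[2]=4,scc[3]=1,scc[4]=3,scc[5]=1,scc[6]=2)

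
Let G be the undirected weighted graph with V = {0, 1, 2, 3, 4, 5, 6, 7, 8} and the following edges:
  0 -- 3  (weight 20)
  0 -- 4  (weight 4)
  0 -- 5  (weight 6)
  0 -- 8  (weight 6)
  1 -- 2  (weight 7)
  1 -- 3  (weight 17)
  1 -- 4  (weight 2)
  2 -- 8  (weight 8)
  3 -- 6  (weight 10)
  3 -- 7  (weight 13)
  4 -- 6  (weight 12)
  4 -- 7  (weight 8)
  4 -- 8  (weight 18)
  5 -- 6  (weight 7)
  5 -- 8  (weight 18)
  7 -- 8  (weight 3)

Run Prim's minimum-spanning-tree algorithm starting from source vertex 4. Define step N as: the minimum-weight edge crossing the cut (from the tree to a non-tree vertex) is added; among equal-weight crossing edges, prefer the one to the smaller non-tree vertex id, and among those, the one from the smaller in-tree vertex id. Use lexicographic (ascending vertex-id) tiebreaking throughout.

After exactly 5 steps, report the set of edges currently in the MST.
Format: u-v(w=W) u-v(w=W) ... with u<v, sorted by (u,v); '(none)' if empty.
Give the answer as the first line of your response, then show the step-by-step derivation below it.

0-4(w=4) 0-5(w=6) 0-8(w=6) 1-4(w=2) 7-8(w=3)

step 1: add edge 1-4 (w=2); MST = {1-4(w=2)}
step 2: add edge 0-4 (w=4); MST = {0-4(w=4) 1-4(w=2)}
step 3: add edge 0-5 (w=6); MST = {0-4(w=4) 0-5(w=6) 1-4(w=2)}
step 4: add edge 0-8 (w=6); MST = {0-4(w=4) 0-5(w=6) 0-8(w=6) 1-4(w=2)}
step 5: add edge 7-8 (w=3); MST = {0-4(w=4) 0-5(w=6) 0-8(w=6) 1-4(w=2) 7-8(w=3)}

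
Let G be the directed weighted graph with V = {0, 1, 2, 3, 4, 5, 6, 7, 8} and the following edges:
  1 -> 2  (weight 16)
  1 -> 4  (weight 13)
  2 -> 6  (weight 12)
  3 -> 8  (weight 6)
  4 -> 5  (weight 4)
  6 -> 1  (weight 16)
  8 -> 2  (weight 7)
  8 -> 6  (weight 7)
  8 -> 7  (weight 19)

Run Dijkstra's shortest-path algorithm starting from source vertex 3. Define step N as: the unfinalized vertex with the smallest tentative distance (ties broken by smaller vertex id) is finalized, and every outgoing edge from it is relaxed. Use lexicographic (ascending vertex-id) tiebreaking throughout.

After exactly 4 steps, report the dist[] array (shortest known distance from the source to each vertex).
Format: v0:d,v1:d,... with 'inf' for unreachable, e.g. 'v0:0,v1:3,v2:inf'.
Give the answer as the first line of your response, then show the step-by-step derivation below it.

v0:inf,v1:29,v2:13,v3:0,v4:inf,v5:inf,v6:13,v7:25,v8:6

step 1: dist = v0:inf,v1:inf,v2:inf,v3:0,v4:inf,v5:inf,v6:inf,v7:inf,v8:6
step 2: dist = v0:inf,v1:inf,v2:13,v3:0,v4:inf,v5:inf,v6:13,v7:25,v8:6
step 3: dist = v0:inf,v1:inf,v2:13,v3:0,v4:inf,v5:inf,v6:13,v7:25,v8:6
step 4: dist = v0:inf,v1:29,v2:13,v3:0,v4:inf,v5:inf,v6:13,v7:25,v8:6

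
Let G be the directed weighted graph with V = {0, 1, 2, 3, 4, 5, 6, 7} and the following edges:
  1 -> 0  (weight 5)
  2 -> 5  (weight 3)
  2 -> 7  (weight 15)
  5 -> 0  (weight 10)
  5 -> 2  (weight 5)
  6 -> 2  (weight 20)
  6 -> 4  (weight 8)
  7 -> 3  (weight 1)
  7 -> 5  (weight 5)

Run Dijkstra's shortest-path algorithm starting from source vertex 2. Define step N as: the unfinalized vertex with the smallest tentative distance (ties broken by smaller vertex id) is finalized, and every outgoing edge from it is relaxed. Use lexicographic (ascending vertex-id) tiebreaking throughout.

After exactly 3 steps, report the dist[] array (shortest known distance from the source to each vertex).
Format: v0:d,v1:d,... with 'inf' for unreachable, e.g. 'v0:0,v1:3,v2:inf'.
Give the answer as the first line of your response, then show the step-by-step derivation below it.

v0:13,v1:inf,v2:0,v3:inf,v4:inf,v5:3,v6:inf,v7:15

step 1: dist = v0:inf,v1:inf,v2:0,v3:inf,v4:inf,v5:3,v6:inf,v7:15
step 2: dist = v0:13,v1:inf,v2:0,v3:inf,v4:inf,v5:3,v6:inf,v7:15
step 3: dist = v0:13,v1:inf,v2:0,v3:inf,v4:inf,v5:3,v6:inf,v7:15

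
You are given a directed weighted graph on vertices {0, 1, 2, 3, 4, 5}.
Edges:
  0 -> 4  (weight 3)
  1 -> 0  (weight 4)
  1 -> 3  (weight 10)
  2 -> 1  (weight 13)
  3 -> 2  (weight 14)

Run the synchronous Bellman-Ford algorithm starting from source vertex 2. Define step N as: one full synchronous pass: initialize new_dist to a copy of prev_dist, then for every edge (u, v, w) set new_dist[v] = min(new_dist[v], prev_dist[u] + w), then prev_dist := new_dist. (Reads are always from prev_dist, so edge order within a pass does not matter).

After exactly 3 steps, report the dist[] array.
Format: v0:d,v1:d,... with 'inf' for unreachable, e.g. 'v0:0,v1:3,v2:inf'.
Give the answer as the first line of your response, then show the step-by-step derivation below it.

v0:17,v1:13,v2:0,v3:23,v4:20,v5:inf

step 1: dist = v0:inf,v1:13,v2:0,v3:inf,v4:inf,v5:inf
step 2: dist = v0:17,v1:13,v2:0,v3:23,v4:inf,v5:inf
step 3: dist = v0:17,v1:13,v2:0,v3:23,v4:20,v5:inf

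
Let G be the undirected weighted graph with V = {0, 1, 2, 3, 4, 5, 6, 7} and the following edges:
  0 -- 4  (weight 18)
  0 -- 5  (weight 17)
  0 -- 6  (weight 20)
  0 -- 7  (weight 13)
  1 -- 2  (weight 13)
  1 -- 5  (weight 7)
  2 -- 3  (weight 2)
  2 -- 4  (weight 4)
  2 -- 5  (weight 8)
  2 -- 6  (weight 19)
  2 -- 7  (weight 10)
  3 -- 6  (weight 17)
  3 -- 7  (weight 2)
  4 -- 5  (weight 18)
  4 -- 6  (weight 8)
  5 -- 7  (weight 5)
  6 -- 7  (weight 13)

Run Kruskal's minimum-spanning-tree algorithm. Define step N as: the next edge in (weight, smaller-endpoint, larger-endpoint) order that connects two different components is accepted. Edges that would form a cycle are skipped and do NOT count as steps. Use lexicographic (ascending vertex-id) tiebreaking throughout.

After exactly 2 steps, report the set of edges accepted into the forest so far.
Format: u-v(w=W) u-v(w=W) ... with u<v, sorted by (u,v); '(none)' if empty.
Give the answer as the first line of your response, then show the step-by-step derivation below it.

2-3(w=2) 3-7(w=2)

step 1: add edge 2-3 (w=2); MST = {2-3(w=2)}
step 2: add edge 3-7 (w=2); MST = {2-3(w=2) 3-7(w=2)}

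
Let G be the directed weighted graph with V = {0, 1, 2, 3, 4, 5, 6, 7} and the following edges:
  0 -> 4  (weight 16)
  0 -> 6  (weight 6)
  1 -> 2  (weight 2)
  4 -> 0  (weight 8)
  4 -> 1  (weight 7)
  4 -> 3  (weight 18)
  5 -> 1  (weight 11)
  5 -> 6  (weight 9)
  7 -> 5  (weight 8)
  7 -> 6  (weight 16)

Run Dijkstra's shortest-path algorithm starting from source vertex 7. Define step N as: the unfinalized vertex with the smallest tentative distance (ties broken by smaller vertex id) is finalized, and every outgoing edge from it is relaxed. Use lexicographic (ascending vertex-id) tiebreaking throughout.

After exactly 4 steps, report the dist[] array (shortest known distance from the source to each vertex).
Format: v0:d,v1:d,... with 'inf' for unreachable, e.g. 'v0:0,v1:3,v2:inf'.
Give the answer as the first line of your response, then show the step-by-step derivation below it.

v0:inf,v1:19,v2:21,v3:inf,v4:inf,v5:8,v6:16,v7:0

step 1: dist = v0:inf,v1:inf,v2:inf,v3:inf,v4:inf,v5:8,v6:16,v7:0
step 2: dist = v0:inf,v1:19,v2:inf,v3:inf,v4:inf,v5:8,v6:16,v7:0
step 3: dist = v0:inf,v1:19,v2:inf,v3:inf,v4:inf,v5:8,v6:16,v7:0
step 4: dist = v0:inf,v1:19,v2:21,v3:inf,v4:inf,v5:8,v6:16,v7:0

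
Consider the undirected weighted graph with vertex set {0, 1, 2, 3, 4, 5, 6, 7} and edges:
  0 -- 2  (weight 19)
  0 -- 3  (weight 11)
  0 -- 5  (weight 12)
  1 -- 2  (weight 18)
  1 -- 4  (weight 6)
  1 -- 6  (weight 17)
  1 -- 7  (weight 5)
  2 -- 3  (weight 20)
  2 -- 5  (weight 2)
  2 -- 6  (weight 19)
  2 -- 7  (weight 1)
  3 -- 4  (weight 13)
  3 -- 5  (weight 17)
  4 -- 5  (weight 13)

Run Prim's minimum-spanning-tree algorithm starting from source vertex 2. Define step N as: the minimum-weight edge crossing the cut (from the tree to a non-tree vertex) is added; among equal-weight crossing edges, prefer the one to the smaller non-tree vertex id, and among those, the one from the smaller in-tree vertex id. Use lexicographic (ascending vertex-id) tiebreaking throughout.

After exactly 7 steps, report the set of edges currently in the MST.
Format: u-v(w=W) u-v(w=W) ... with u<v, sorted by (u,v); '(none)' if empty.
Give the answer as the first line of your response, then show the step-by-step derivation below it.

0-3(w=11) 0-5(w=12) 1-4(w=6) 1-6(w=17) 1-7(w=5) 2-5(w=2) 2-7(w=1)

step 1: add edge 2-7 (w=1); MST = {2-7(w=1)}
step 2: add edge 2-5 (w=2); MST = {2-5(w=2) 2-7(w=1)}
step 3: add edge 1-7 (w=5); MST = {1-7(w=5) 2-5(w=2) 2-7(w=1)}
step 4: add edge 1-4 (w=6); MST = {1-4(w=6) 1-7(w=5) 2-5(w=2) 2-7(w=1)}
step 5: add edge 0-5 (w=12); MST = {0-5(w=12) 1-4(w=6) 1-7(w=5) 2-5(w=2) 2-7(w=1)}
step 6: add edge 0-3 (w=11); MST = {0-3(w=11) 0-5(w=12) 1-4(w=6) 1-7(w=5) 2-5(w=2) 2-7(w=1)}
step 7: add edge 1-6 (w=17); MST = {0-3(w=11) 0-5(w=12) 1-4(w=6) 1-6(w=17) 1-7(w=5) 2-5(w=2) 2-7(w=1)}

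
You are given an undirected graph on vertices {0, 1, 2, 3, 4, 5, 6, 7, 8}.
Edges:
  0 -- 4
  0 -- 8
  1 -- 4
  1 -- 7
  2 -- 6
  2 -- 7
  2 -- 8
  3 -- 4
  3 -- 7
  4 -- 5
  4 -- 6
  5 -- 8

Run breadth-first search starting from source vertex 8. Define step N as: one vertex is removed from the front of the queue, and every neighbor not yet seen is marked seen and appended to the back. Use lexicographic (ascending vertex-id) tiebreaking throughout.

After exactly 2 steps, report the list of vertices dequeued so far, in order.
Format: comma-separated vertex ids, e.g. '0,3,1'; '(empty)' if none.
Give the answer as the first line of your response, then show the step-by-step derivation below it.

8,0

step 1: dequeue 8; queue=[0,2,5]; order=8
step 2: dequeue 0; queue=[2,5,4]; order=8,0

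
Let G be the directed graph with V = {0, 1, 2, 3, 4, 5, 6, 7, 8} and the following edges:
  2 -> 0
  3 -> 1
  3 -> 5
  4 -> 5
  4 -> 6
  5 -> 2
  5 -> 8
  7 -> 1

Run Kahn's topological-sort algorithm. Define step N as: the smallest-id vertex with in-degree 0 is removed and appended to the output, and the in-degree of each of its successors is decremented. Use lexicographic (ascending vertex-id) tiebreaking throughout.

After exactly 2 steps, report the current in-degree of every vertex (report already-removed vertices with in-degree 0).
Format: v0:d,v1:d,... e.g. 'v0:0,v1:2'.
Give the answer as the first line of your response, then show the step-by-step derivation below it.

v0:1,v1:1,v2:1,v3:0,v4:0,v5:0,v6:0,v7:0,v8:1

step 1: output 3; order=[3]; indeg=(1,1,1,0,0,1,1,0,1)
step 2: output 4; order=[3,4]; indeg=(1,1,1,0,0,0,0,0,1)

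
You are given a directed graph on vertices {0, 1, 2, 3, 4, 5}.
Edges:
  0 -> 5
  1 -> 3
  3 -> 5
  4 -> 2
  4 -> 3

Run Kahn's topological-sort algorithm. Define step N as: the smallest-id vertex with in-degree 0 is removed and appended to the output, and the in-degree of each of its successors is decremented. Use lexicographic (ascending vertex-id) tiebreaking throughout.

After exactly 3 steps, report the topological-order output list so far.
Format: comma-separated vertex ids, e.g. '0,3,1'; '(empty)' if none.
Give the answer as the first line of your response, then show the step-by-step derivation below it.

0,1,4

step 1: output 0; order=[0]; indeg=(0,0,1,2,0,1)
step 2: output 1; order=[0,1]; indeg=(0,0,1,1,0,1)
step 3: output 4; order=[0,1,4]; indeg=(0,0,0,0,0,1)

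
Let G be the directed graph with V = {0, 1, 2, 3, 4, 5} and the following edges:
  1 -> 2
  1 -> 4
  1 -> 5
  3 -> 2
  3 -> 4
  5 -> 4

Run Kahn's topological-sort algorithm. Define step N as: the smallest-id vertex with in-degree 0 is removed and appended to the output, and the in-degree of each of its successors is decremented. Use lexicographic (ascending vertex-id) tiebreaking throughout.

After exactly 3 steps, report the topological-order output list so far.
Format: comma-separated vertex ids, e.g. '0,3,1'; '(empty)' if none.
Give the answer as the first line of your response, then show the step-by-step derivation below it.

0,1,3

step 1: output 0; order=[0]; indeg=(0,0,2,0,3,1)
step 2: output 1; order=[0,1]; indeg=(0,0,1,0,2,0)
step 3: output 3; order=[0,1,3]; indeg=(0,0,0,0,1,0)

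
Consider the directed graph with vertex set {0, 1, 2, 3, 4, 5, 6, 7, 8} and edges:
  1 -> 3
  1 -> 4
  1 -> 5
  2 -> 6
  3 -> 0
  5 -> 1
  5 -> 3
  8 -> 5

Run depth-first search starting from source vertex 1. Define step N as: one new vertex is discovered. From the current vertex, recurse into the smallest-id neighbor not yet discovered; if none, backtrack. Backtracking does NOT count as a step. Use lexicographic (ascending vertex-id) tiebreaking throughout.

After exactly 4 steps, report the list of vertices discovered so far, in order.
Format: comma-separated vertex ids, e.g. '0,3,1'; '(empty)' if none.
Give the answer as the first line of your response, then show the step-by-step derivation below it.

1,3,0,4

step 1: discover 1; path=1; order=1
step 2: discover 3; path=1>3; order=1,3
step 3: discover 0; path=1>3>0; order=1,3,0
step 4: discover 4; path=1>4; order=1,3,0,4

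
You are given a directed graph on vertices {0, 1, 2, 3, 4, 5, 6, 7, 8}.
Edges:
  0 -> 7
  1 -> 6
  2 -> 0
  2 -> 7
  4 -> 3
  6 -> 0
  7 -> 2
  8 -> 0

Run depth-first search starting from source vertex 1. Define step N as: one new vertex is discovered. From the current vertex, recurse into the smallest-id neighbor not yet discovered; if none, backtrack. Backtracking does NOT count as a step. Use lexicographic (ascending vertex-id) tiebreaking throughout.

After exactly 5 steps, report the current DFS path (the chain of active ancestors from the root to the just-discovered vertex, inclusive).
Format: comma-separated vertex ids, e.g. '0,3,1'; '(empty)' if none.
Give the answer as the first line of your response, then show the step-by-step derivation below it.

1,6,0,7,2

step 1: discover 1; path=1; order=1
step 2: discover 6; path=1>6; order=1,6
step 3: discover 0; path=1>6>0; order=1,6,0
step 4: discover 7; path=1>6>0>7; order=1,6,0,7
step 5: discover 2; path=1>6>0>7>2; order=1,6,0,7,2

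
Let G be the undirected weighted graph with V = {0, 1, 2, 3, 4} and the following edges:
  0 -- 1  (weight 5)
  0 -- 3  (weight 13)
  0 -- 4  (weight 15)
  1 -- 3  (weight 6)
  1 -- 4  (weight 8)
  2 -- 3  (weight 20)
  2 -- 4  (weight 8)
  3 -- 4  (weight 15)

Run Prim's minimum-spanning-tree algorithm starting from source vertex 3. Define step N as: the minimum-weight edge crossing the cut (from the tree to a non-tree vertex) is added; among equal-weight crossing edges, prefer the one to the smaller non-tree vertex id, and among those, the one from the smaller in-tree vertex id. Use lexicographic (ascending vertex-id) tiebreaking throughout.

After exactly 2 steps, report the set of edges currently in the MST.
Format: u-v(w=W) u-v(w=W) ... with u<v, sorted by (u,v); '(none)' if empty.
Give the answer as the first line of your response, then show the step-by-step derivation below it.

0-1(w=5) 1-3(w=6)

step 1: add edge 1-3 (w=6); MST = {1-3(w=6)}
step 2: add edge 0-1 (w=5); MST = {0-1(w=5) 1-3(w=6)}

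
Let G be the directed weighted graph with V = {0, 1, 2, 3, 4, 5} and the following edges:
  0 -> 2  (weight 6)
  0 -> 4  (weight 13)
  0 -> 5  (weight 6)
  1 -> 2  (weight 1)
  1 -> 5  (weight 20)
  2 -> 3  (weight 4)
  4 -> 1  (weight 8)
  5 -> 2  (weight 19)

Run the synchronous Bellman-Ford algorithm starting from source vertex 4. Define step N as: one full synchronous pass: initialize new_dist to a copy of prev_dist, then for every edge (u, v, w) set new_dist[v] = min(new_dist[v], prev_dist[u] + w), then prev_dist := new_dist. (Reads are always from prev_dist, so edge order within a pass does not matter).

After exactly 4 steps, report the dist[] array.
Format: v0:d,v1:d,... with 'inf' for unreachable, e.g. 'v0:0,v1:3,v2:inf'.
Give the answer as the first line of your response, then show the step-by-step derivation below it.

v0:inf,v1:8,v2:9,v3:13,v4:0,v5:28

step 1: dist = v0:inf,v1:8,v2:inf,v3:inf,v4:0,v5:inf
step 2: dist = v0:inf,v1:8,v2:9,v3:inf,v4:0,v5:28
step 3: dist = v0:inf,v1:8,v2:9,v3:13,v4:0,v5:28
step 4: dist = v0:inf,v1:8,v2:9,v3:13,v4:0,v5:28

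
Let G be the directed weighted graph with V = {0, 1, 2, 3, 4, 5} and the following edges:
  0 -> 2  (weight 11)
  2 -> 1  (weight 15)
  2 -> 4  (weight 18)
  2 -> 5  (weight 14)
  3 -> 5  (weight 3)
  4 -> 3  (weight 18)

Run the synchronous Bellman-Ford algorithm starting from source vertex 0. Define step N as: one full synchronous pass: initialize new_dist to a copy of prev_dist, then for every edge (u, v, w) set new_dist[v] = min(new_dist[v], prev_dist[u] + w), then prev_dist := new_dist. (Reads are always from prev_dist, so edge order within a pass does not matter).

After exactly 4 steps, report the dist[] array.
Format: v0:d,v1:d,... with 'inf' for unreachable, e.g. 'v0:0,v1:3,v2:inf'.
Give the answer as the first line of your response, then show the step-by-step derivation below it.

v0:0,v1:26,v2:11,v3:47,v4:29,v5:25

step 1: dist = v0:0,v1:inf,v2:11,v3:inf,v4:inf,v5:inf
step 2: dist = v0:0,v1:26,v2:11,v3:inf,v4:29,v5:25
step 3: dist = v0:0,v1:26,v2:11,v3:47,v4:29,v5:25
step 4: dist = v0:0,v1:26,v2:11,v3:47,v4:29,v5:25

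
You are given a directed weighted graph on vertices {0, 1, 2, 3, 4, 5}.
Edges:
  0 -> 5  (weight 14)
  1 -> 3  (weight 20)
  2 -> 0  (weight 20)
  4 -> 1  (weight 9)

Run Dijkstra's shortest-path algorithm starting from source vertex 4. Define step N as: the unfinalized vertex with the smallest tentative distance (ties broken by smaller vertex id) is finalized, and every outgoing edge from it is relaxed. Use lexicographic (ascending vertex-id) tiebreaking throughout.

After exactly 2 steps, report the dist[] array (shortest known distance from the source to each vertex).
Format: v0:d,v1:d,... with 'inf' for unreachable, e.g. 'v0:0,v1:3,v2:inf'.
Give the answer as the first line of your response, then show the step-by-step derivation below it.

v0:inf,v1:9,v2:inf,v3:29,v4:0,v5:inf

step 1: dist = v0:inf,v1:9,v2:inf,v3:inf,v4:0,v5:inf
step 2: dist = v0:inf,v1:9,v2:inf,v3:29,v4:0,v5:inf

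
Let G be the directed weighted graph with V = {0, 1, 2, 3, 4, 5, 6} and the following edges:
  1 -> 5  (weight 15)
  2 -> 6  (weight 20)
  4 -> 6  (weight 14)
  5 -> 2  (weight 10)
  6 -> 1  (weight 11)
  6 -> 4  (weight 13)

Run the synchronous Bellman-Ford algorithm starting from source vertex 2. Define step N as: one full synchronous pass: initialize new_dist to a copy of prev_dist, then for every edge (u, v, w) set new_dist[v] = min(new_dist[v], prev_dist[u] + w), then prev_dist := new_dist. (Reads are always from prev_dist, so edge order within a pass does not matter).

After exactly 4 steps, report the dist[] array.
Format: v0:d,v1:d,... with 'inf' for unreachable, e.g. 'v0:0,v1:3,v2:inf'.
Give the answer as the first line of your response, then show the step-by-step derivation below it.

v0:inf,v1:31,v2:0,v3:inf,v4:33,v5:46,v6:20

step 1: dist = v0:inf,v1:inf,v2:0,v3:inf,v4:inf,v5:inf,v6:20
step 2: dist = v0:inf,v1:31,v2:0,v3:inf,v4:33,v5:inf,v6:20
step 3: dist = v0:inf,v1:31,v2:0,v3:inf,v4:33,v5:46,v6:20
step 4: dist = v0:inf,v1:31,v2:0,v3:inf,v4:33,v5:46,v6:20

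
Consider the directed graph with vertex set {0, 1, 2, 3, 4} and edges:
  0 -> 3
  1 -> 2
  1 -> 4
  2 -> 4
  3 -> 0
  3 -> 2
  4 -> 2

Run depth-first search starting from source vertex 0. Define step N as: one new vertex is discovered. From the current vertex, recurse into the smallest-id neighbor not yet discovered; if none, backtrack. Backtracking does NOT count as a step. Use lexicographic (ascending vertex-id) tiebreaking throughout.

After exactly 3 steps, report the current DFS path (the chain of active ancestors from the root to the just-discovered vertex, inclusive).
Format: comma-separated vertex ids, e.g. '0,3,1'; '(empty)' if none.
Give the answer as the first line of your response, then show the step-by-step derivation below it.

0,3,2

step 1: discover 0; path=0; order=0
step 2: discover 3; path=0>3; order=0,3
step 3: discover 2; path=0>3>2; order=0,3,2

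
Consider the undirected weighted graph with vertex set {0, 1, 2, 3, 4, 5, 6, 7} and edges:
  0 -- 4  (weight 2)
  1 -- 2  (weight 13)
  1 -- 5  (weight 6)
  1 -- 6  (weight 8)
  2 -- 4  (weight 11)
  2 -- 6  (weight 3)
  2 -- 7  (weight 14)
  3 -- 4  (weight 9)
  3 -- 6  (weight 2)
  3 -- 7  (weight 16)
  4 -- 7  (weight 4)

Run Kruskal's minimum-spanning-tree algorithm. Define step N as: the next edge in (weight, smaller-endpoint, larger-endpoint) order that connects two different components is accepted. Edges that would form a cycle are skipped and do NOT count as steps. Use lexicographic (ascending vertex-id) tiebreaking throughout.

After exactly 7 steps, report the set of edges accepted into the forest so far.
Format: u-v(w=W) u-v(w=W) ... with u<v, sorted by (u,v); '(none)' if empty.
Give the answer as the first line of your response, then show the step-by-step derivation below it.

0-4(w=2) 1-5(w=6) 1-6(w=8) 2-6(w=3) 3-4(w=9) 3-6(w=2) 4-7(w=4)

step 1: add edge 0-4 (w=2); MST = {0-4(w=2)}
step 2: add edge 3-6 (w=2); MST = {0-4(w=2) 3-6(w=2)}
step 3: add edge 2-6 (w=3); MST = {0-4(w=2) 2-6(w=3) 3-6(w=2)}
step 4: add edge 4-7 (w=4); MST = {0-4(w=2) 2-6(w=3) 3-6(w=2) 4-7(w=4)}
step 5: add edge 1-5 (w=6); MST = {0-4(w=2) 1-5(w=6) 2-6(w=3) 3-6(w=2) 4-7(w=4)}
step 6: add edge 1-6 (w=8); MST = {0-4(w=2) 1-5(w=6) 1-6(w=8) 2-6(w=3) 3-6(w=2) 4-7(w=4)}
step 7: add edge 3-4 (w=9); MST = {0-4(w=2) 1-5(w=6) 1-6(w=8) 2-6(w=3) 3-4(w=9) 3-6(w=2) 4-7(w=4)}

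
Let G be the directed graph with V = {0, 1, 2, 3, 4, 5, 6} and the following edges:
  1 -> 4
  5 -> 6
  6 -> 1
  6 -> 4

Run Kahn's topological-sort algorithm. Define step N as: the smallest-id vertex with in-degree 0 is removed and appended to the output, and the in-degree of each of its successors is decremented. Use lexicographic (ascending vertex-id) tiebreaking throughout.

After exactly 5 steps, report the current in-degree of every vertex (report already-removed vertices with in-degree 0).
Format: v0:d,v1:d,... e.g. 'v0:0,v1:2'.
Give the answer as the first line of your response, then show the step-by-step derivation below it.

v0:0,v1:0,v2:0,v3:0,v4:1,v5:0,v6:0

step 1: output 0; order=[0]; indeg=(0,1,0,0,2,0,1)
step 2: output 2; order=[0,2]; indeg=(0,1,0,0,2,0,1)
step 3: output 3; order=[0,2,3]; indeg=(0,1,0,0,2,0,1)
step 4: output 5; order=[0,2,3,5]; indeg=(0,1,0,0,2,0,0)
step 5: output 6; order=[0,2,3,5,6]; indeg=(0,0,0,0,1,0,0)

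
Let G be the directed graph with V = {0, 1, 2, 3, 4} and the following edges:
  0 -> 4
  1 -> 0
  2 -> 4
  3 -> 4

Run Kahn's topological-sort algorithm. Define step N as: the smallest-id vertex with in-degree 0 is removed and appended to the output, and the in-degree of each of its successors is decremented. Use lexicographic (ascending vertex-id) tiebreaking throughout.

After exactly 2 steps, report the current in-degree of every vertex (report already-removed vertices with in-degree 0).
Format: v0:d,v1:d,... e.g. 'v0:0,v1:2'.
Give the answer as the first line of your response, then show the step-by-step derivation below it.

v0:0,v1:0,v2:0,v3:0,v4:2

step 1: output 1; order=[1]; indeg=(0,0,0,0,3)
step 2: output 0; order=[1,0]; indeg=(0,0,0,0,2)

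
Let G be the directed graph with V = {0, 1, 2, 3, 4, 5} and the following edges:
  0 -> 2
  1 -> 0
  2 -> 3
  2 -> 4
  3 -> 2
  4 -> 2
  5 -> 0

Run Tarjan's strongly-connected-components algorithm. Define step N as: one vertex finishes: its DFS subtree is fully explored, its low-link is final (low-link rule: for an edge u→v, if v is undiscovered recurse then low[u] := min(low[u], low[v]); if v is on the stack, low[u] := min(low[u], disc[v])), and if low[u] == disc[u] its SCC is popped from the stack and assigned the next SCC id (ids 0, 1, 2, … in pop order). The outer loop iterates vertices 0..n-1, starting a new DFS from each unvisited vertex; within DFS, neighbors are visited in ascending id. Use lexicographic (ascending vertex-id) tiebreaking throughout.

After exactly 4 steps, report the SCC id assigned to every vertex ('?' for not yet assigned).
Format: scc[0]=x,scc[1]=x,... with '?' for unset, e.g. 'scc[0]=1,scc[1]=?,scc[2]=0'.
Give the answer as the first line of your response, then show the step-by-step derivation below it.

scc[0]=1,scc[1]=?,scc[2]=0,scc[3]=0,scc[4]=0,scc[5]=?

step 1: low=(low[0]=0,low[1]=?,low[2]=1,low[3]=1,low[4]=?,low[5]=?); scc=(scc[0]=?,scc[1]=?,scc[2]=?,scc[3]=?,scc[4]=?,scc[5]=?)
step 2: low=(low[0]=0,low[1]=?,low[2]=1,low[3]=1,low[4]=1,low[5]=?); scc=(scc[0]=?,scc[1]=?,scc[2]=?,scc[3]=?,scc[4]=?,scc[5]=?)
step 3: low=(low[0]=0,low[1]=?,low[2]=1,low[3]=1,low[4]=1,low[5]=?); scc=(scc[0]=?,scc[1]=?,scc[2]=0,scc[3]=0,scc[4]=0,scc[5]=?)
step 4: low=(low[0]=0,low[1]=?,low[2]=1,low[3]=1,low[4]=1,low[5]=?); scc=(scc[0]=1,scc[1]=?,scc[2]=0,scc[3]=0,scc[4]=0,scc[5]=?)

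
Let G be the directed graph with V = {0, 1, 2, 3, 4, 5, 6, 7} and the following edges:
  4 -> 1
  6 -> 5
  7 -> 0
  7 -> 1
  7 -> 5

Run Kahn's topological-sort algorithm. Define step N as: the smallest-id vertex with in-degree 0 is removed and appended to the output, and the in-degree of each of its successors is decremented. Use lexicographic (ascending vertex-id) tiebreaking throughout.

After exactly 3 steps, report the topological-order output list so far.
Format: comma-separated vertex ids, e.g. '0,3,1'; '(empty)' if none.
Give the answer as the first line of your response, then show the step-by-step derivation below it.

2,3,4

step 1: output 2; order=[2]; indeg=(1,2,0,0,0,2,0,0)
step 2: output 3; order=[2,3]; indeg=(1,2,0,0,0,2,0,0)
step 3: output 4; order=[2,3,4]; indeg=(1,1,0,0,0,2,0,0)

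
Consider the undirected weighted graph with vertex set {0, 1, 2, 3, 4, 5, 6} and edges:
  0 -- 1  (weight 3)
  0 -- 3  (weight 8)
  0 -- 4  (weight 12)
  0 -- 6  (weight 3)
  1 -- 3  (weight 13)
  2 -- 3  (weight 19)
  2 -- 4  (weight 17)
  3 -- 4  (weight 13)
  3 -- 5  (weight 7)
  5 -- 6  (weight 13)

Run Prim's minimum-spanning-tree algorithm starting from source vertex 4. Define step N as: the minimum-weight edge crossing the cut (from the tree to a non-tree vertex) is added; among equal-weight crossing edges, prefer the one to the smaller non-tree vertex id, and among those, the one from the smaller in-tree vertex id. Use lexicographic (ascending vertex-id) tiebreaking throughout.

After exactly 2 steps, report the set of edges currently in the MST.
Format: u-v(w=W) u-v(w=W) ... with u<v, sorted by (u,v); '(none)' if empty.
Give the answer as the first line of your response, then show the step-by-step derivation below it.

0-1(w=3) 0-4(w=12)

step 1: add edge 0-4 (w=12); MST = {0-4(w=12)}
step 2: add edge 0-1 (w=3); MST = {0-1(w=3) 0-4(w=12)}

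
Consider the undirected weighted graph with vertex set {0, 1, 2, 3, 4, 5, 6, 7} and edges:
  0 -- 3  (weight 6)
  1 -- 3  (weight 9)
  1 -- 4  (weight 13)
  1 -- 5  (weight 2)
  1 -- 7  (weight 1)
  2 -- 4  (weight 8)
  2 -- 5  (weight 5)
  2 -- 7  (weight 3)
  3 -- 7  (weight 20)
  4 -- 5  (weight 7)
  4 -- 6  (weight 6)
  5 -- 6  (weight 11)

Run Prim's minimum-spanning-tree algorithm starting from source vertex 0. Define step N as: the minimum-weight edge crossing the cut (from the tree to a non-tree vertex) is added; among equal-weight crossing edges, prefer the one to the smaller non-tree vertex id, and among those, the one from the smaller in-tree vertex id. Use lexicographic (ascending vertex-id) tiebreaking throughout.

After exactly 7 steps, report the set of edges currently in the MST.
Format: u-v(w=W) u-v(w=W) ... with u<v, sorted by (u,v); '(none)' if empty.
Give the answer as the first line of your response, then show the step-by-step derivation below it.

0-3(w=6) 1-3(w=9) 1-5(w=2) 1-7(w=1) 2-7(w=3) 4-5(w=7) 4-6(w=6)

step 1: add edge 0-3 (w=6); MST = {0-3(w=6)}
step 2: add edge 1-3 (w=9); MST = {0-3(w=6) 1-3(w=9)}
step 3: add edge 1-7 (w=1); MST = {0-3(w=6) 1-3(w=9) 1-7(w=1)}
step 4: add edge 1-5 (w=2); MST = {0-3(w=6) 1-3(w=9) 1-5(w=2) 1-7(w=1)}
step 5: add edge 2-7 (w=3); MST = {0-3(w=6) 1-3(w=9) 1-5(w=2) 1-7(w=1) 2-7(w=3)}
step 6: add edge 4-5 (w=7); MST = {0-3(w=6) 1-3(w=9) 1-5(w=2) 1-7(w=1) 2-7(w=3) 4-5(w=7)}
step 7: add edge 4-6 (w=6); MST = {0-3(w=6) 1-3(w=9) 1-5(w=2) 1-7(w=1) 2-7(w=3) 4-5(w=7) 4-6(w=6)}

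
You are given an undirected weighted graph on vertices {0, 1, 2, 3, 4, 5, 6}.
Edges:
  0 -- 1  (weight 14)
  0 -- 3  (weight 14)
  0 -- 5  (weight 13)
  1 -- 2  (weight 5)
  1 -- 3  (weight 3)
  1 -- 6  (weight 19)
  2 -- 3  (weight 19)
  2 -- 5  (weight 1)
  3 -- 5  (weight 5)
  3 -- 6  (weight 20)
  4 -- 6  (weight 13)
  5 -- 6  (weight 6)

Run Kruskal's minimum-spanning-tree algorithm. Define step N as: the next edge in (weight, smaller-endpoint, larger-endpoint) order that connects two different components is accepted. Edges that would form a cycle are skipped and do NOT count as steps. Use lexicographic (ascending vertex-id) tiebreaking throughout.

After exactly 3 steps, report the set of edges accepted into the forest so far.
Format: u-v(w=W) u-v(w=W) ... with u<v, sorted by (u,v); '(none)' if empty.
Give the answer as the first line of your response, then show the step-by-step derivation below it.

1-2(w=5) 1-3(w=3) 2-5(w=1)

step 1: add edge 2-5 (w=1); MST = {2-5(w=1)}
step 2: add edge 1-3 (w=3); MST = {1-3(w=3) 2-5(w=1)}
step 3: add edge 1-2 (w=5); MST = {1-2(w=5) 1-3(w=3) 2-5(w=1)}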